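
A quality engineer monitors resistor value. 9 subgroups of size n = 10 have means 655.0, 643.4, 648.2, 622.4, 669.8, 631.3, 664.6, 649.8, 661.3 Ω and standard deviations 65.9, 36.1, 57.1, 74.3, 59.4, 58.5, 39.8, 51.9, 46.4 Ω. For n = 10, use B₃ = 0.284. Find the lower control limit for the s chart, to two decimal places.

15.44

s̄ = (65.9 + 36.1 + 57.1 + 74.3 + 59.4 + 58.5 + 39.8 + 51.9 + 46.4) / 9 = 54.3778
LCL_s = B₃·s̄ = 0.284 × 54.3778 = 15.4433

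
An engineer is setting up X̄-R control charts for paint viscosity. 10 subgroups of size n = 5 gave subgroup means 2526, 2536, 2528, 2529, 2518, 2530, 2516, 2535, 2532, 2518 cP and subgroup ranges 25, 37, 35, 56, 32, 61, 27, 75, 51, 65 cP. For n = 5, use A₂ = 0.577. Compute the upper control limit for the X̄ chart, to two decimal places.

2553.57

X̄̄ = (2526 + 2536 + 2528 + 2529 + 2518 + 2530 + 2516 + 2535 + 2532 + 2518) / 10 = 25268.0000 / 10 = 2526.8000
R̄ = (25 + 37 + 35 + 56 + 32 + 61 + 27 + 75 + 51 + 65) / 10 = 464.0000 / 10 = 46.4000
UCL = X̄̄ + A₂·R̄ = 2526.8000 + 0.577 × 46.4000 = 2553.5728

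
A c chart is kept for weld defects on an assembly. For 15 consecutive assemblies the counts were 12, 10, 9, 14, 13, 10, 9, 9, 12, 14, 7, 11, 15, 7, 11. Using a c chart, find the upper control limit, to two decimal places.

20.76

c̄ = (12 + 10 + 9 + 14 + 13 + 10 + 9 + 9 + 12 + 14 + 7 + 11 + 15 + 7 + 11) / 15 = 163 / 15 = 10.8667
UCL = c̄ + 3√c̄ = 10.8667 + 3 × √10.8667 = 10.8667 + 3 × 3.2965 = 20.7561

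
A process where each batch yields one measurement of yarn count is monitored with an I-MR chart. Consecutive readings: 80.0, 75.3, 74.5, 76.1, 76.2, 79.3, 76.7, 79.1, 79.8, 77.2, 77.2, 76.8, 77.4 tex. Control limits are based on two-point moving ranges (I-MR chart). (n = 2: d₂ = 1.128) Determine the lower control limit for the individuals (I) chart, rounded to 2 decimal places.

X̄ = (80.0 + 75.3 + 74.5 + 76.1 + 76.2 + 79.3 + 76.7 + 79.1 + 79.8 + 77.2 + 77.2 + 76.8 + 77.4) / 13 = 77.3538
Moving ranges: 4.7, 0.8, 1.6, 0.1, 3.1, 2.6, 2.4, 0.7, 2.6, 0.0, 0.4, 0.6; M̄R̄ = 19.6000 / 12 = 1.6333
LCL = X̄ − 3·M̄R̄/d₂ = 77.3538 − 3 × 1.6333 / 1.128 = 73.0099

73.01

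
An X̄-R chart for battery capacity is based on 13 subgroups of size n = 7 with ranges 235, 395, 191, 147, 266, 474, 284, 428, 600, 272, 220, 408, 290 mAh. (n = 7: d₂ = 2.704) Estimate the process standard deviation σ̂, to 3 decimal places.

R̄ = (235 + 395 + 191 + 147 + 266 + 474 + 284 + 428 + 600 + 272 + 220 + 408 + 290) / 13 = 323.8462
σ̂ = R̄ / d₂ = 323.8462 / 2.704 = 119.7656

119.766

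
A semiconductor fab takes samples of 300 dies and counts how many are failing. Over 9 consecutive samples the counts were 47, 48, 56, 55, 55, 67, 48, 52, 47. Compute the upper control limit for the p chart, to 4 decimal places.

p̄ = Σdᵢ / (k·n) = 475 / (9 × 300) = 0.17593
UCL = p̄ + 3·√(p̄(1−p̄)/n) = 0.17593 + 3 × √(0.17593×0.82407/300) = 0.17593 + 3 × 0.02198 = 0.24187

0.2419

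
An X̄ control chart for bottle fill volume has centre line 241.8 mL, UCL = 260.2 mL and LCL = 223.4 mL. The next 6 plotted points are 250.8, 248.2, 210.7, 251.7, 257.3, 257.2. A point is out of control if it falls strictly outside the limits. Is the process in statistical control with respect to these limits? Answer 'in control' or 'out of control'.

Compare each point to [223.4, 260.2]: sample 3 = 210.7 < LCL.

out of control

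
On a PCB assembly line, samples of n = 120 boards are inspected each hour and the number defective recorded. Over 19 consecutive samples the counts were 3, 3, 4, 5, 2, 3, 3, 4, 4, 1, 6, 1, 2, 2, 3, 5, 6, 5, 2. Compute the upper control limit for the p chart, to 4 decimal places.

0.0733

p̄ = Σdᵢ / (k·n) = 64 / (19 × 120) = 0.02807
UCL = p̄ + 3·√(p̄(1−p̄)/n) = 0.02807 + 3 × √(0.02807×0.97193/120) = 0.02807 + 3 × 0.01508 = 0.07330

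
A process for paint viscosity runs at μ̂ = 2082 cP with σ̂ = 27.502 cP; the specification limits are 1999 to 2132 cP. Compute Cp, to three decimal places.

Cp = (USL − LSL) / (6σ̂) = (2132 − 1999) / (6 × 27.502) = 133.0000 / 165.0120 = 0.8060

0.806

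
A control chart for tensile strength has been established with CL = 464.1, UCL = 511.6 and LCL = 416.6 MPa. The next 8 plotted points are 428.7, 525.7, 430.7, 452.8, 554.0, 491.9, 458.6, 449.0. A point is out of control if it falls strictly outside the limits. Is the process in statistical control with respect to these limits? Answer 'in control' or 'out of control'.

Compare each point to [416.6, 511.6]: sample 2 = 525.7 > UCL; sample 5 = 554.0 > UCL.

out of control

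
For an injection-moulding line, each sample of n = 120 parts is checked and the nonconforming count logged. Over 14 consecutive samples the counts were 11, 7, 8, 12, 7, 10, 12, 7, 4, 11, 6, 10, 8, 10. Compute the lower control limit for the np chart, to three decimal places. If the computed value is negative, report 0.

p̄ = Σdᵢ / (k·n) = 123 / (14 × 120) = 0.07321
LCL = np̄ − 3·√(np̄(1−p̄)) = 8.7857 − 3 × 2.8535 = 0.2252

0.225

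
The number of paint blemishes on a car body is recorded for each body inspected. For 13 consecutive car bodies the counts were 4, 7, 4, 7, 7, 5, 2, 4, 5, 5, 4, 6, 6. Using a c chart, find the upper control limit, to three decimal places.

11.837

c̄ = (4 + 7 + 4 + 7 + 7 + 5 + 2 + 4 + 5 + 5 + 4 + 6 + 6) / 13 = 66 / 13 = 5.0769
UCL = c̄ + 3√c̄ = 5.0769 + 3 × √5.0769 = 5.0769 + 3 × 2.2532 = 11.8365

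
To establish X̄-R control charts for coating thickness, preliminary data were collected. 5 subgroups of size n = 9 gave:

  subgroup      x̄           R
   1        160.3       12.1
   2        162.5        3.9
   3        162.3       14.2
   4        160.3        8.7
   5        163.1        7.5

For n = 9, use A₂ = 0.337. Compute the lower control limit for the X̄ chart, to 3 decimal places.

X̄̄ = (160.3 + 162.5 + 162.3 + 160.3 + 163.1) / 5 = 808.5000 / 5 = 161.7000
R̄ = (12.1 + 3.9 + 14.2 + 8.7 + 7.5) / 5 = 46.4000 / 5 = 9.2800
LCL = X̄̄ − A₂·R̄ = 161.7000 − 0.337 × 9.2800 = 158.5726

158.573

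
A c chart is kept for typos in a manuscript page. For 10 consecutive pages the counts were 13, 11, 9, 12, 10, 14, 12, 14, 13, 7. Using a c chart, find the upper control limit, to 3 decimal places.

21.673

c̄ = (13 + 11 + 9 + 12 + 10 + 14 + 12 + 14 + 13 + 7) / 10 = 115 / 10 = 11.5000
UCL = c̄ + 3√c̄ = 11.5000 + 3 × √11.5000 = 11.5000 + 3 × 3.3912 = 21.6735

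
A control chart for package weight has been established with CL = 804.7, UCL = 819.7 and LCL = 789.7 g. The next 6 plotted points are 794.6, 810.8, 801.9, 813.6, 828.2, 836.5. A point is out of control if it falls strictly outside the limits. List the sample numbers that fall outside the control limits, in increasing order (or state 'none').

Compare each point to [789.7, 819.7]: sample 5 = 828.2 > UCL; sample 6 = 836.5 > UCL.

5, 6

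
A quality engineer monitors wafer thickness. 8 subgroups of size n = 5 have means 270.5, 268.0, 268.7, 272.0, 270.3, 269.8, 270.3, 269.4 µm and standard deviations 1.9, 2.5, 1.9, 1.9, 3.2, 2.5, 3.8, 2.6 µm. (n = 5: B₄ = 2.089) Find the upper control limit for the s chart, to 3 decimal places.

s̄ = (1.9 + 2.5 + 1.9 + 1.9 + 3.2 + 2.5 + 3.8 + 2.6) / 8 = 2.5375
UCL_s = B₄·s̄ = 2.089 × 2.5375 = 5.3008

5.301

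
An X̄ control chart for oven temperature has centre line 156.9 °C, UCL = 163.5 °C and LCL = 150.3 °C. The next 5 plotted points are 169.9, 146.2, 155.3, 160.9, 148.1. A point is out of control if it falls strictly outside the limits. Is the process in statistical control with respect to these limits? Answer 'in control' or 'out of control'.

out of control

Compare each point to [150.3, 163.5]: sample 1 = 169.9 > UCL; sample 2 = 146.2 < LCL; sample 5 = 148.1 < LCL.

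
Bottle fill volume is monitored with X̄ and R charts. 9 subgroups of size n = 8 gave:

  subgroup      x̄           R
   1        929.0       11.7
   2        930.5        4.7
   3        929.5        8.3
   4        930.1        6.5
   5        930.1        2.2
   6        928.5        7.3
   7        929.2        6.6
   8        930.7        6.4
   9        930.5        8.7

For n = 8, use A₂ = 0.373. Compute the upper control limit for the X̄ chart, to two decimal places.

X̄̄ = (929.0 + 930.5 + 929.5 + 930.1 + 930.1 + 928.5 + 929.2 + 930.7 + 930.5) / 9 = 8368.1000 / 9 = 929.7889
R̄ = (11.7 + 4.7 + 8.3 + 6.5 + 2.2 + 7.3 + 6.6 + 6.4 + 8.7) / 9 = 62.4000 / 9 = 6.9333
UCL = X̄̄ + A₂·R̄ = 929.7889 + 0.373 × 6.9333 = 932.3750

932.38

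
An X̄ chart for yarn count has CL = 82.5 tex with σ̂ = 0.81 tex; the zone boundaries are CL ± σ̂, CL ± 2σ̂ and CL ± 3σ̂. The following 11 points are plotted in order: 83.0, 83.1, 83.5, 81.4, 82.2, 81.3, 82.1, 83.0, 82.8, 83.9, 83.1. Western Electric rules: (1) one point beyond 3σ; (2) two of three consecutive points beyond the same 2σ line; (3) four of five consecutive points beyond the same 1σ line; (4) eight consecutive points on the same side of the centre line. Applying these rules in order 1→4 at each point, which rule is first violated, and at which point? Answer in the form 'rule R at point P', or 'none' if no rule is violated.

none

Zone of each point (C = within 1σ̂, B = 1σ̂–2σ̂, A = 2σ̂–3σ̂, * = beyond 3σ̂; sign = side of CL): 1:+C, 2:+C, 3:+B, 4:-B, 5:-C, 6:-B, 7:-C, 8:+C, 9:+C, 10:+B, 11:+C
No rule fires across all 11 points.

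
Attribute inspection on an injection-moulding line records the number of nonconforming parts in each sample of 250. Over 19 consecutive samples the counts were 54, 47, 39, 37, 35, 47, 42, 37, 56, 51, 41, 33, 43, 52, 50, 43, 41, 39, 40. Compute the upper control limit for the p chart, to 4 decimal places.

p̄ = Σdᵢ / (k·n) = 827 / (19 × 250) = 0.17411
UCL = p̄ + 3·√(p̄(1−p̄)/n) = 0.17411 + 3 × √(0.17411×0.82589/250) = 0.17411 + 3 × 0.02398 = 0.24605

0.2461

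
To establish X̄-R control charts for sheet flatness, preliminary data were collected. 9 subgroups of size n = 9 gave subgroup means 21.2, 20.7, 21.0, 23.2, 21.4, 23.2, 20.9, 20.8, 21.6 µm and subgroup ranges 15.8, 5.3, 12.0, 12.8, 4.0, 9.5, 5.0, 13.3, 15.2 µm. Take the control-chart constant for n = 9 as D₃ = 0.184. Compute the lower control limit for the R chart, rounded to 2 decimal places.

R̄ = (15.8 + 5.3 + 12.0 + 12.8 + 4.0 + 9.5 + 5.0 + 13.3 + 15.2) / 9 = 92.9000 / 9 = 10.3222
LCL_R = D₃·R̄ = 0.184 × 10.3222 = 1.8993

1.90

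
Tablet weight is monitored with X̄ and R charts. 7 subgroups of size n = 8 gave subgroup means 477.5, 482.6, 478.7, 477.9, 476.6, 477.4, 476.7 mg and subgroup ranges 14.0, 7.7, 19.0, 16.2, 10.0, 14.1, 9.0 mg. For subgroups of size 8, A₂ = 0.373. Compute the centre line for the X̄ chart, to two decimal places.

X̄̄ = (477.5 + 482.6 + 478.7 + 477.9 + 476.6 + 477.4 + 476.7) / 7 = 3347.4000 / 7 = 478.2000
CL = X̄̄ = 478.2000

478.20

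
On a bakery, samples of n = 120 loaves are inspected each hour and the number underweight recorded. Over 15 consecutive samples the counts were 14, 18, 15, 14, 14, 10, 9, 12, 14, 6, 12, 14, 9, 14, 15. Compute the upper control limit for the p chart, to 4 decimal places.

0.1897

p̄ = Σdᵢ / (k·n) = 190 / (15 × 120) = 0.10556
UCL = p̄ + 3·√(p̄(1−p̄)/n) = 0.10556 + 3 × √(0.10556×0.89444/120) = 0.10556 + 3 × 0.02805 = 0.18970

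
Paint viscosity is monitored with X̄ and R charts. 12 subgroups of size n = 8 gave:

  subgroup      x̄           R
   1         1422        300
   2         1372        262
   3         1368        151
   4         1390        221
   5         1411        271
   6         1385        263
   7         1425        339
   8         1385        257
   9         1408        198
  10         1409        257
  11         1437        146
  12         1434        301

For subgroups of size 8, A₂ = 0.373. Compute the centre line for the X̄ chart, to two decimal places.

1403.83

X̄̄ = (1422 + 1372 + 1368 + 1390 + 1411 + 1385 + 1425 + 1385 + 1408 + 1409 + 1437 + 1434) / 12 = 16846.0000 / 12 = 1403.8333
CL = X̄̄ = 1403.8333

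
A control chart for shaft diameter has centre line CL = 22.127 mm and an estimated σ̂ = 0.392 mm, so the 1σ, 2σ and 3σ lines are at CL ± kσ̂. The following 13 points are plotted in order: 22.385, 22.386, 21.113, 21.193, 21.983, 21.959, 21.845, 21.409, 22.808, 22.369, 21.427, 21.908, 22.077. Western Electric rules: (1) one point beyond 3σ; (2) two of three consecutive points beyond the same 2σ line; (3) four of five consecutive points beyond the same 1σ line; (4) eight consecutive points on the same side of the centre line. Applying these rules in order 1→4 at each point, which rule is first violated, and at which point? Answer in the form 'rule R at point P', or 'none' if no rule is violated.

Zone of each point (C = within 1σ̂, B = 1σ̂–2σ̂, A = 2σ̂–3σ̂, * = beyond 3σ̂; sign = side of CL): 1:+C, 2:+C, 3:-A, 4:-A, 5:-C, 6:-C, 7:-C, 8:-B, 9:+B, 10:+C, 11:-B, 12:-C, 13:-C
Rule 2 (two of three consecutive points beyond the same 2σ limit) is satisfied at point 4.

rule 2 at point 4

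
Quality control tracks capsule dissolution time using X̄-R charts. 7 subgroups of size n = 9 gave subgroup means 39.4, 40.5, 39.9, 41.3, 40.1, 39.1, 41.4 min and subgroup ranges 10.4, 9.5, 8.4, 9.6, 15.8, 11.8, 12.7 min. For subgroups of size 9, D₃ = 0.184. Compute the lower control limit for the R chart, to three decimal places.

2.056

R̄ = (10.4 + 9.5 + 8.4 + 9.6 + 15.8 + 11.8 + 12.7) / 7 = 78.2000 / 7 = 11.1714
LCL_R = D₃·R̄ = 0.184 × 11.1714 = 2.0555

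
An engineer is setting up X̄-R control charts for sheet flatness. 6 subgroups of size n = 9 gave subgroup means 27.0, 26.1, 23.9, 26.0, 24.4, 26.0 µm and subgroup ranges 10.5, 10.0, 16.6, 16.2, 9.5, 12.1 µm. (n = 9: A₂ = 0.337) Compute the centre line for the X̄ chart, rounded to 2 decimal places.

X̄̄ = (27.0 + 26.1 + 23.9 + 26.0 + 24.4 + 26.0) / 6 = 153.4000 / 6 = 25.5667
CL = X̄̄ = 25.5667

25.57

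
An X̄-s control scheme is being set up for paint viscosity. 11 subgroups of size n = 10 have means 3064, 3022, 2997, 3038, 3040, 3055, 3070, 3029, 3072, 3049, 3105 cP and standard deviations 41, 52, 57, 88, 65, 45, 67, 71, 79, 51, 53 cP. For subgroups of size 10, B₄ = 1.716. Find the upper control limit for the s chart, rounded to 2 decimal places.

104.36

s̄ = (41 + 52 + 57 + 88 + 65 + 45 + 67 + 71 + 79 + 51 + 53) / 11 = 60.8182
UCL_s = B₄·s̄ = 1.716 × 60.8182 = 104.3640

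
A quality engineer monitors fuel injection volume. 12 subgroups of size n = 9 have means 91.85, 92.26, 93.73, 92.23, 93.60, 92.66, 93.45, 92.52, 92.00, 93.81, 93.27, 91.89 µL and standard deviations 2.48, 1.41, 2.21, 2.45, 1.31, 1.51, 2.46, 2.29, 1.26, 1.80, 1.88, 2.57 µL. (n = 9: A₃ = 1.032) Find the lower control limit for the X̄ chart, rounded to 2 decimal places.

X̄̄ = (91.85 + 92.26 + 93.73 + 92.23 + 93.60 + 92.66 + 93.45 + 92.52 + 92.00 + 93.81 + 93.27 + 91.89) / 12 = 92.7725
s̄ = (2.48 + 1.41 + 2.21 + 2.45 + 1.31 + 1.51 + 2.46 + 2.29 + 1.26 + 1.80 + 1.88 + 2.57) / 12 = 1.9692
LCL = X̄̄ − A₃·s̄ = 92.7725 − 1.032 × 1.9692 = 90.7403

90.74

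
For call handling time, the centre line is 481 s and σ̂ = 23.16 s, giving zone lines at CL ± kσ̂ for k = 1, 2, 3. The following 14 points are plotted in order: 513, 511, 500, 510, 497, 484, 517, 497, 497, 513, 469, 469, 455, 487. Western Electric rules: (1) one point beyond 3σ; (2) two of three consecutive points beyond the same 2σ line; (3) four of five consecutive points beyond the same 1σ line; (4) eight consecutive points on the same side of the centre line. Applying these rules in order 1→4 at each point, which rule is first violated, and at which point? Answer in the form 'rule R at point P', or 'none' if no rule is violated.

rule 4 at point 8

Zone of each point (C = within 1σ̂, B = 1σ̂–2σ̂, A = 2σ̂–3σ̂, * = beyond 3σ̂; sign = side of CL): 1:+B, 2:+B, 3:+C, 4:+B, 5:+C, 6:+C, 7:+B, 8:+C, 9:+C, 10:+B, 11:-C, 12:-C, 13:-B, 14:+C
Rule 4 (eight consecutive points on the same side of the centre line) is satisfied at point 8.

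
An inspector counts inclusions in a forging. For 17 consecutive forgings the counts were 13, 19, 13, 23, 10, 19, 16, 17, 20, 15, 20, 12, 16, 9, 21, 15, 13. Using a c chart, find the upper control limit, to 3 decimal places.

27.919

c̄ = (13 + 19 + 13 + 23 + 10 + 19 + 16 + 17 + 20 + 15 + 20 + 12 + 16 + 9 + 21 + 15 + 13) / 17 = 271 / 17 = 15.9412
UCL = c̄ + 3√c̄ = 15.9412 + 3 × √15.9412 = 15.9412 + 3 × 3.9926 = 27.9191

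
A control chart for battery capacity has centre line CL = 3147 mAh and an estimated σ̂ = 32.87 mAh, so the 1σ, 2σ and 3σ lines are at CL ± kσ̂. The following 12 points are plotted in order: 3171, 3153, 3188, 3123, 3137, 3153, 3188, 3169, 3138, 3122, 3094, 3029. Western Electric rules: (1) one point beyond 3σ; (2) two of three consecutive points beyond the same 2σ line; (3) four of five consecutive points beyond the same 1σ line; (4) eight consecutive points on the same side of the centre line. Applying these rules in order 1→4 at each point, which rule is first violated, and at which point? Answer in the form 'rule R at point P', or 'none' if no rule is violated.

Zone of each point (C = within 1σ̂, B = 1σ̂–2σ̂, A = 2σ̂–3σ̂, * = beyond 3σ̂; sign = side of CL): 1:+C, 2:+C, 3:+B, 4:-C, 5:-C, 6:+C, 7:+B, 8:+C, 9:-C, 10:-C, 11:-B, 12:-*
Rule 1 (one point beyond the 3σ limits) is satisfied at point 12.

rule 1 at point 12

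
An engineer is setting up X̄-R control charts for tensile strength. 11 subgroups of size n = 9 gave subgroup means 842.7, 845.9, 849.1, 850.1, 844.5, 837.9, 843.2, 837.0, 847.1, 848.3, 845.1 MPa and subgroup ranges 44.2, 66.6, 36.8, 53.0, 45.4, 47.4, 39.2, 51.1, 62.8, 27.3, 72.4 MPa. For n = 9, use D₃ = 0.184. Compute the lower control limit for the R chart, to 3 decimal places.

R̄ = (44.2 + 66.6 + 36.8 + 53.0 + 45.4 + 47.4 + 39.2 + 51.1 + 62.8 + 27.3 + 72.4) / 11 = 546.2000 / 11 = 49.6545
LCL_R = D₃·R̄ = 0.184 × 49.6545 = 9.1364

9.136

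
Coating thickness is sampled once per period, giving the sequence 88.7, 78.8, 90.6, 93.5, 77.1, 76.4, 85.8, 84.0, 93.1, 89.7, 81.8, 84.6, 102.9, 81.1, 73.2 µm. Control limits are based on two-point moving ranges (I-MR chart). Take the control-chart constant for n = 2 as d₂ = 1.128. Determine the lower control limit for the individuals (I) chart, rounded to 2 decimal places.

61.84

X̄ = (88.7 + 78.8 + 90.6 + 93.5 + 77.1 + 76.4 + 85.8 + 84.0 + 93.1 + 89.7 + 81.8 + 84.6 + 102.9 + 81.1 + 73.2) / 15 = 85.4200
Moving ranges: 9.9, 11.8, 2.9, 16.4, 0.7, 9.4, 1.8, 9.1, 3.4, 7.9, 2.8, 18.3, 21.8, 7.9; M̄R̄ = 124.1000 / 14 = 8.8643
LCL = X̄ − 3·M̄R̄/d₂ = 85.4200 − 3 × 8.8643 / 1.128 = 61.8448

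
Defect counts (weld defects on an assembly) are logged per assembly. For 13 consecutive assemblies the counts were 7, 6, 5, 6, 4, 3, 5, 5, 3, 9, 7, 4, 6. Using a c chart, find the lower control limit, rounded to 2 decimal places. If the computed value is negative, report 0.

c̄ = (7 + 6 + 5 + 6 + 4 + 3 + 5 + 5 + 3 + 9 + 7 + 4 + 6) / 13 = 70 / 13 = 5.3846
LCL = c̄ − 3√c̄ = 5.3846 − 3 × 2.3205 = -1.5768 → 0 (cannot be negative)

0.00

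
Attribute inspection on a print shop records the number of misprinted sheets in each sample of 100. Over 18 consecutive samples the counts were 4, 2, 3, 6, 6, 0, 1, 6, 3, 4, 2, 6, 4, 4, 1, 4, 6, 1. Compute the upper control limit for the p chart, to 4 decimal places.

0.0901

p̄ = Σdᵢ / (k·n) = 63 / (18 × 100) = 0.03500
UCL = p̄ + 3·√(p̄(1−p̄)/n) = 0.03500 + 3 × √(0.03500×0.96500/100) = 0.03500 + 3 × 0.01838 = 0.09013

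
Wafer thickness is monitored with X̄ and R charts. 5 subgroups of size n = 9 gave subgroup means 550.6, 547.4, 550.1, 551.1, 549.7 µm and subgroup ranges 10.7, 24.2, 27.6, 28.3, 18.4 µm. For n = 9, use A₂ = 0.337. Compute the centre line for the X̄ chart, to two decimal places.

549.78

X̄̄ = (550.6 + 547.4 + 550.1 + 551.1 + 549.7) / 5 = 2748.9000 / 5 = 549.7800
CL = X̄̄ = 549.7800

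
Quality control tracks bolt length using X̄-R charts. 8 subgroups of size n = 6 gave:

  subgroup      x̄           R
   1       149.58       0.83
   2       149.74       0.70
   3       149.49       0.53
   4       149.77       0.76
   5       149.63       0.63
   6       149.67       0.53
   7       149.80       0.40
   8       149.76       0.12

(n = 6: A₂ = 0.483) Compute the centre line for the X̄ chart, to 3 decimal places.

149.680

X̄̄ = (149.58 + 149.74 + 149.49 + 149.77 + 149.63 + 149.67 + 149.80 + 149.76) / 8 = 1197.4400 / 8 = 149.6800
CL = X̄̄ = 149.6800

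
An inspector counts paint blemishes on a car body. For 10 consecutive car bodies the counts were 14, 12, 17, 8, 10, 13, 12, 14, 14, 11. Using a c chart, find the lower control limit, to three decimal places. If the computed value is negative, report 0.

1.893

c̄ = (14 + 12 + 17 + 8 + 10 + 13 + 12 + 14 + 14 + 11) / 10 = 125 / 10 = 12.5000
LCL = c̄ − 3√c̄ = 12.5000 − 3 × 3.5355 = 1.8934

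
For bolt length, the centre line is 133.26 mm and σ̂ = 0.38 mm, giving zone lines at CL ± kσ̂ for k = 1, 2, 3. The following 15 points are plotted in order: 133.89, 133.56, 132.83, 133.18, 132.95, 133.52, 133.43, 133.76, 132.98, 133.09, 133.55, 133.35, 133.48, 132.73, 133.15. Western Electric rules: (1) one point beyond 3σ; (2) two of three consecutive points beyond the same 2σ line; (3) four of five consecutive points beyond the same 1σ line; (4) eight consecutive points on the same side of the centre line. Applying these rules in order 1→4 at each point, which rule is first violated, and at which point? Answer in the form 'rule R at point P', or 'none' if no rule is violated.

Zone of each point (C = within 1σ̂, B = 1σ̂–2σ̂, A = 2σ̂–3σ̂, * = beyond 3σ̂; sign = side of CL): 1:+B, 2:+C, 3:-B, 4:-C, 5:-C, 6:+C, 7:+C, 8:+B, 9:-C, 10:-C, 11:+C, 12:+C, 13:+C, 14:-B, 15:-C
No rule fires across all 15 points.

none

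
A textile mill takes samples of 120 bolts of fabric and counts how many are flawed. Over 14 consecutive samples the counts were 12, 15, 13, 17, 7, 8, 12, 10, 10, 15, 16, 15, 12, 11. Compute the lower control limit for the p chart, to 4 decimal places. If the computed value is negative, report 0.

0.0197

p̄ = Σdᵢ / (k·n) = 173 / (14 × 120) = 0.10298
LCL = p̄ − 3·√(p̄(1−p̄)/n) = 0.10298 − 3 × 0.02774 = 0.01974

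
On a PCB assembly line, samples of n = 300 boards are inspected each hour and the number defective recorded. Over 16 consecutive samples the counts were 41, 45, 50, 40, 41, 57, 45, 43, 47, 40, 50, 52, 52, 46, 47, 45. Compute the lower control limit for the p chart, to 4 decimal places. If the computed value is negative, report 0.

p̄ = Σdᵢ / (k·n) = 741 / (16 × 300) = 0.15438
LCL = p̄ − 3·√(p̄(1−p̄)/n) = 0.15438 − 3 × 0.02086 = 0.09179

0.0918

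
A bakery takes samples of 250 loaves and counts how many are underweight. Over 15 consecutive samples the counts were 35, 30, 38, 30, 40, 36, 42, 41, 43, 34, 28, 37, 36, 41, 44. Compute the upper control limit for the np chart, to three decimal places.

p̄ = Σdᵢ / (k·n) = 555 / (15 × 250) = 0.14800
UCL = np̄ + 3·√(np̄(1−p̄)) = 37.0000 + 3 × √(37.0000×0.85200) = 37.0000 + 3 × 5.6146 = 53.8439

53.844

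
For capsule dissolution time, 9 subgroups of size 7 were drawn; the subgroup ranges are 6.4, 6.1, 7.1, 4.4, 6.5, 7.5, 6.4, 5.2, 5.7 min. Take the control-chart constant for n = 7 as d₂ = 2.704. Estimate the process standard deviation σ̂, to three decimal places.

R̄ = (6.4 + 6.1 + 7.1 + 4.4 + 6.5 + 7.5 + 6.4 + 5.2 + 5.7) / 9 = 6.1444
σ̂ = R̄ / d₂ = 6.1444 / 2.704 = 2.2724

2.272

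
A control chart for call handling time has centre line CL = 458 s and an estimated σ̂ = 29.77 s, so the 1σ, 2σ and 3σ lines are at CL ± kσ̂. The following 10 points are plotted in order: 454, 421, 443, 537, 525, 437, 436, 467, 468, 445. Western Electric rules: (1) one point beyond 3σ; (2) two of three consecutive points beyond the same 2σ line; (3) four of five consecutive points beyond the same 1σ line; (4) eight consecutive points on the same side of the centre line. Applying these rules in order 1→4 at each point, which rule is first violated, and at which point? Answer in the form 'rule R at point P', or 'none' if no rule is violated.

Zone of each point (C = within 1σ̂, B = 1σ̂–2σ̂, A = 2σ̂–3σ̂, * = beyond 3σ̂; sign = side of CL): 1:-C, 2:-B, 3:-C, 4:+A, 5:+A, 6:-C, 7:-C, 8:+C, 9:+C, 10:-C
Rule 2 (two of three consecutive points beyond the same 2σ limit) is satisfied at point 5.

rule 2 at point 5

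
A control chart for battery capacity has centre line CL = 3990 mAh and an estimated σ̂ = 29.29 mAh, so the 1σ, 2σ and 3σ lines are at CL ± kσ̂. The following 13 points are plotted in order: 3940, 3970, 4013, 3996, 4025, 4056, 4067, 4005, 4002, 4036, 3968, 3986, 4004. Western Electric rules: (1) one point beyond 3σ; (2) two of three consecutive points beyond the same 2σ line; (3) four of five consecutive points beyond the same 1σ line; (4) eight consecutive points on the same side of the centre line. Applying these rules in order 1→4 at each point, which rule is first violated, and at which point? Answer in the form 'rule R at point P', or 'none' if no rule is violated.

Zone of each point (C = within 1σ̂, B = 1σ̂–2σ̂, A = 2σ̂–3σ̂, * = beyond 3σ̂; sign = side of CL): 1:-B, 2:-C, 3:+C, 4:+C, 5:+B, 6:+A, 7:+A, 8:+C, 9:+C, 10:+B, 11:-C, 12:-C, 13:+C
Rule 2 (two of three consecutive points beyond the same 2σ limit) is satisfied at point 7.

rule 2 at point 7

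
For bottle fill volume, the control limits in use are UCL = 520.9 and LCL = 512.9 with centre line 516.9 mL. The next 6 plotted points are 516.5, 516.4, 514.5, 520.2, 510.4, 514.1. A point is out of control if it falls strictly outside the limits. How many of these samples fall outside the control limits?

1

Compare each point to [512.9, 520.9]: sample 5 = 510.4 < LCL.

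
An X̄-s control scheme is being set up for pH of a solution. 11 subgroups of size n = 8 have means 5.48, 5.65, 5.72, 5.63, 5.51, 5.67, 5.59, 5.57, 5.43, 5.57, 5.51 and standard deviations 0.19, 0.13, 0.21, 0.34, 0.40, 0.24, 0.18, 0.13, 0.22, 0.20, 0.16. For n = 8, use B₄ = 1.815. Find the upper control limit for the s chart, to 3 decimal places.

s̄ = (0.19 + 0.13 + 0.21 + 0.34 + 0.40 + 0.24 + 0.18 + 0.13 + 0.22 + 0.20 + 0.16) / 11 = 0.2182
UCL_s = B₄·s̄ = 1.815 × 0.2182 = 0.3960

0.396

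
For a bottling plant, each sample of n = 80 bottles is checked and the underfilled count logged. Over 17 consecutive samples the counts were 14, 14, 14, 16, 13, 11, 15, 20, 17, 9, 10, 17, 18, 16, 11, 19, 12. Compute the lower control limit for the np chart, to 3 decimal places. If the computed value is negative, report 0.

4.142

p̄ = Σdᵢ / (k·n) = 246 / (17 × 80) = 0.18088
LCL = np̄ − 3·√(np̄(1−p̄)) = 14.4706 − 3 × 3.4428 = 4.1421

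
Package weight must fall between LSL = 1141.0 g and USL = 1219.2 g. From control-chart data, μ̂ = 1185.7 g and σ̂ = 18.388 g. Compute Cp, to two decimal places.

0.71

Cp = (USL − LSL) / (6σ̂) = (1219.2 − 1141.0) / (6 × 18.388) = 78.2000 / 110.3280 = 0.7088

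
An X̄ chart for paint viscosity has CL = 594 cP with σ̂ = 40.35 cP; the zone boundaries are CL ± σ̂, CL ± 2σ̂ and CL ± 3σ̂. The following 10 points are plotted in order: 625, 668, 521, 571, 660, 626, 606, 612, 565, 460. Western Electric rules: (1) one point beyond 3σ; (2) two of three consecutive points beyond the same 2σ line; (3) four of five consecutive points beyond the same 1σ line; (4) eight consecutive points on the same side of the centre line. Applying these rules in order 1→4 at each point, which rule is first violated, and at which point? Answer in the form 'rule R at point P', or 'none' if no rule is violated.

Zone of each point (C = within 1σ̂, B = 1σ̂–2σ̂, A = 2σ̂–3σ̂, * = beyond 3σ̂; sign = side of CL): 1:+C, 2:+B, 3:-B, 4:-C, 5:+B, 6:+C, 7:+C, 8:+C, 9:-C, 10:-*
Rule 1 (one point beyond the 3σ limits) is satisfied at point 10.

rule 1 at point 10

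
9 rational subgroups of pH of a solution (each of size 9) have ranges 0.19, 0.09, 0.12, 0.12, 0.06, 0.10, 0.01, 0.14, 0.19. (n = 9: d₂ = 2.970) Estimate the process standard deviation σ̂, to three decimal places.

R̄ = (0.19 + 0.09 + 0.12 + 0.12 + 0.06 + 0.10 + 0.01 + 0.14 + 0.19) / 9 = 0.1133
σ̂ = R̄ / d₂ = 0.1133 / 2.970 = 0.0382

0.038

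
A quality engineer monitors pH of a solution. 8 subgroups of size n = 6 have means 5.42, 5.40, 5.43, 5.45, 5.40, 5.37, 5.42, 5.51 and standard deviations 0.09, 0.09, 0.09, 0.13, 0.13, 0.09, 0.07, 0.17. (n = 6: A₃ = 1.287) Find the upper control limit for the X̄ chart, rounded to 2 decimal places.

X̄̄ = (5.42 + 5.40 + 5.43 + 5.45 + 5.40 + 5.37 + 5.42 + 5.51) / 8 = 5.4250
s̄ = (0.09 + 0.09 + 0.09 + 0.13 + 0.13 + 0.09 + 0.07 + 0.17) / 8 = 0.1075
UCL = X̄̄ + A₃·s̄ = 5.4250 + 1.287 × 0.1075 = 5.5634

5.56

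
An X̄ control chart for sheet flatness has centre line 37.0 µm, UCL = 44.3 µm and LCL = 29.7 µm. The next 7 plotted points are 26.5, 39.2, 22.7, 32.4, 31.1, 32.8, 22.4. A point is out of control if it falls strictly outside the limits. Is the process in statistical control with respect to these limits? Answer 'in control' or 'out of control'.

out of control

Compare each point to [29.7, 44.3]: sample 1 = 26.5 < LCL; sample 3 = 22.7 < LCL; sample 7 = 22.4 < LCL.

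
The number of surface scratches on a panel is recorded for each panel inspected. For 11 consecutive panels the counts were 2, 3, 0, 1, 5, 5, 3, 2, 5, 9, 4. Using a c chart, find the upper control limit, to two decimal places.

c̄ = (2 + 3 + 0 + 1 + 5 + 5 + 3 + 2 + 5 + 9 + 4) / 11 = 39 / 11 = 3.5455
UCL = c̄ + 3√c̄ = 3.5455 + 3 × √3.5455 = 3.5455 + 3 × 1.8829 = 9.1943

9.19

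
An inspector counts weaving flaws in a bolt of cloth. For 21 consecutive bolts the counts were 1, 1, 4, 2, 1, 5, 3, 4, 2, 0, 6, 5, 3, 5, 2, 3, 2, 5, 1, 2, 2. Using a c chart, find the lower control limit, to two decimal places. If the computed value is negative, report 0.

c̄ = (1 + 1 + 4 + 2 + 1 + 5 + 3 + 4 + 2 + 0 + 6 + 5 + 3 + 5 + 2 + 3 + 2 + 5 + 1 + 2 + 2) / 21 = 59 / 21 = 2.8095
LCL = c̄ − 3√c̄ = 2.8095 − 3 × 1.6762 = -2.2190 → 0 (cannot be negative)

0.00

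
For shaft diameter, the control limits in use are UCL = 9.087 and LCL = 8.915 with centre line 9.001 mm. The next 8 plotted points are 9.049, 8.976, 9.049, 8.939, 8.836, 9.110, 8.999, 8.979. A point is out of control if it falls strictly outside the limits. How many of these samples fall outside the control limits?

Compare each point to [8.915, 9.087]: sample 5 = 8.836 < LCL; sample 6 = 9.110 > UCL.

2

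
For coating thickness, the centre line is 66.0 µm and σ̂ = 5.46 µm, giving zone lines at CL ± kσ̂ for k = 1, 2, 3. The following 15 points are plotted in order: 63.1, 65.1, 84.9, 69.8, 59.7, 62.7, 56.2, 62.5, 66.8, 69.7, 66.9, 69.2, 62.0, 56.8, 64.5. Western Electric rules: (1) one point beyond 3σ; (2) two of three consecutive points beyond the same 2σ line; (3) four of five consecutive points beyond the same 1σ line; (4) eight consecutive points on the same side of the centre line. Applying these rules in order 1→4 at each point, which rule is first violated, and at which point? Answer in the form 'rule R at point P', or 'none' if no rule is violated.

rule 1 at point 3

Zone of each point (C = within 1σ̂, B = 1σ̂–2σ̂, A = 2σ̂–3σ̂, * = beyond 3σ̂; sign = side of CL): 1:-C, 2:-C, 3:+*, 4:+C, 5:-B, 6:-C, 7:-B, 8:-C, 9:+C, 10:+C, 11:+C, 12:+C, 13:-C, 14:-B, 15:-C
Rule 1 (one point beyond the 3σ limits) is satisfied at point 3.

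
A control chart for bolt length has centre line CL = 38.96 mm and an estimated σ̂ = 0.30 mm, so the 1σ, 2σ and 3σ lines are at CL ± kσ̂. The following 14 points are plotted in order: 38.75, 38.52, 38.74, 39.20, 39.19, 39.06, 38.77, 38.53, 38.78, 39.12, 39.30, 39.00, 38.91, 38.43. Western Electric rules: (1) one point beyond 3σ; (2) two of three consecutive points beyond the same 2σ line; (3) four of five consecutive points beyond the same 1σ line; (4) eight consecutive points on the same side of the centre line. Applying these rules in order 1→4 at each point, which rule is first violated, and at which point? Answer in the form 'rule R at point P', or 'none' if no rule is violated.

none

Zone of each point (C = within 1σ̂, B = 1σ̂–2σ̂, A = 2σ̂–3σ̂, * = beyond 3σ̂; sign = side of CL): 1:-C, 2:-B, 3:-C, 4:+C, 5:+C, 6:+C, 7:-C, 8:-B, 9:-C, 10:+C, 11:+B, 12:+C, 13:-C, 14:-B
No rule fires across all 14 points.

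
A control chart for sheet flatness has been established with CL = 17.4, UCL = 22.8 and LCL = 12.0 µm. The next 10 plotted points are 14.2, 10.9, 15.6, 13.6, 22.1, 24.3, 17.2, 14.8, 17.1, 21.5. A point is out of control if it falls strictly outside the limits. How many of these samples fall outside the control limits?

2

Compare each point to [12.0, 22.8]: sample 2 = 10.9 < LCL; sample 6 = 24.3 > UCL.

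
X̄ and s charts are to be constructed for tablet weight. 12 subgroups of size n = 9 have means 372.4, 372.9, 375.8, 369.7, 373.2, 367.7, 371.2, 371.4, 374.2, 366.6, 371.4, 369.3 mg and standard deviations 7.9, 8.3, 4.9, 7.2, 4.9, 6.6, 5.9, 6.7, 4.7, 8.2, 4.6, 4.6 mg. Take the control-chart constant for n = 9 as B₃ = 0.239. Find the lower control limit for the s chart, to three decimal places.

s̄ = (7.9 + 8.3 + 4.9 + 7.2 + 4.9 + 6.6 + 5.9 + 6.7 + 4.7 + 8.2 + 4.6 + 4.6) / 12 = 6.2083
LCL_s = B₃·s̄ = 0.239 × 6.2083 = 1.4838

1.484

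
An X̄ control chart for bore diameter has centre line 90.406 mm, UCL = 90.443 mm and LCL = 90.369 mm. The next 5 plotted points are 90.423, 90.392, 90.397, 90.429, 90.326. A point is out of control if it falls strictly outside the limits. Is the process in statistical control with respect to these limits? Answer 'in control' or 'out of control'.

Compare each point to [90.369, 90.443]: sample 5 = 90.326 < LCL.

out of control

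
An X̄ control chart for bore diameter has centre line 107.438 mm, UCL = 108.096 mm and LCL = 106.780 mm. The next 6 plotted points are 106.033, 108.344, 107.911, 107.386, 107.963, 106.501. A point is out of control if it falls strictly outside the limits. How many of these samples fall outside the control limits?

3

Compare each point to [106.780, 108.096]: sample 1 = 106.033 < LCL; sample 2 = 108.344 > UCL; sample 6 = 106.501 < LCL.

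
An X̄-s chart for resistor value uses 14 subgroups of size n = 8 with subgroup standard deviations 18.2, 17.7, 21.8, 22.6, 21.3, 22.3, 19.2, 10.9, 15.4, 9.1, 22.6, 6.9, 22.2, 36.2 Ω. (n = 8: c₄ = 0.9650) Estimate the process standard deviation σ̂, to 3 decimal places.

19.719

s̄ = (18.2 + 17.7 + 21.8 + 22.6 + 21.3 + 22.3 + 19.2 + 10.9 + 15.4 + 9.1 + 22.6 + 6.9 + 22.2 + 36.2) / 14 = 19.0286
σ̂ = s̄ / c₄ = 19.0286 / 0.9650 = 19.7187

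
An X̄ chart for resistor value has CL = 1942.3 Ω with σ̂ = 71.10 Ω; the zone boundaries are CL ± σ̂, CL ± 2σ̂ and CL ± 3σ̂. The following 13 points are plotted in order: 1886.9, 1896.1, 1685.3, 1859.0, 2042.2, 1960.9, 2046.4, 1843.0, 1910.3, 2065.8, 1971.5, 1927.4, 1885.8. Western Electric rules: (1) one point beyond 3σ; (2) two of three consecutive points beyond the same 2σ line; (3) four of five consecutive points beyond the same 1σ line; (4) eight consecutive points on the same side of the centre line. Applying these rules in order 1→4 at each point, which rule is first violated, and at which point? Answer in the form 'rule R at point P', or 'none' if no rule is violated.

Zone of each point (C = within 1σ̂, B = 1σ̂–2σ̂, A = 2σ̂–3σ̂, * = beyond 3σ̂; sign = side of CL): 1:-C, 2:-C, 3:-*, 4:-B, 5:+B, 6:+C, 7:+B, 8:-B, 9:-C, 10:+B, 11:+C, 12:-C, 13:-C
Rule 1 (one point beyond the 3σ limits) is satisfied at point 3.

rule 1 at point 3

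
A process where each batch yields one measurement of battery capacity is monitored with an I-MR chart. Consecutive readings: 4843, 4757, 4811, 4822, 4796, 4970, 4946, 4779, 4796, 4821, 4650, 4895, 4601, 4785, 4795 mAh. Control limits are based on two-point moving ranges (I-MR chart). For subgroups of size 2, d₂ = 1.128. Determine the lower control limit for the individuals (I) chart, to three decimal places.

4521.792

X̄ = (4843 + 4757 + 4811 + 4822 + 4796 + 4970 + 4946 + 4779 + 4796 + 4821 + 4650 + 4895 + 4601 + 4785 + 4795) / 15 = 4804.4667
Moving ranges: 86, 54, 11, 26, 174, 24, 167, 17, 25, 171, 245, 294, 184, 10; M̄R̄ = 1488.0000 / 14 = 106.2857
LCL = X̄ − 3·M̄R̄/d₂ = 4804.4667 − 3 × 106.2857 / 1.128 = 4521.7919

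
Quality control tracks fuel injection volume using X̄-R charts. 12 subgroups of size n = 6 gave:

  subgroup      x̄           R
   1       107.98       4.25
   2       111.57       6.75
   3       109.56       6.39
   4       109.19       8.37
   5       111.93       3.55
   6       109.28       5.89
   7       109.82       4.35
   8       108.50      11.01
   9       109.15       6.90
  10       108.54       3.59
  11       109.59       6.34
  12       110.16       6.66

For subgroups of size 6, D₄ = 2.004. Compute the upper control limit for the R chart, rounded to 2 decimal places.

R̄ = (4.25 + 6.75 + 6.39 + 8.37 + 3.55 + 5.89 + 4.35 + 11.01 + 6.90 + 3.59 + 6.34 + 6.66) / 12 = 74.0500 / 12 = 6.1708
UCL_R = D₄·R̄ = 2.004 × 6.1708 = 12.3664

12.37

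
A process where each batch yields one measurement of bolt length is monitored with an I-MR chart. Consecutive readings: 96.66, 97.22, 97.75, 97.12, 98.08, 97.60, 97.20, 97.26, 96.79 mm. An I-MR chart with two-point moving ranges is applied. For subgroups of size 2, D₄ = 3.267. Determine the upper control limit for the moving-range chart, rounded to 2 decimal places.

1.67

Moving ranges: 0.56, 0.53, 0.63, 0.96, 0.48, 0.40, 0.06, 0.47; M̄R̄ = 4.0900 / 8 = 0.5112
UCL_MR = D₄·M̄R̄ = 3.267 × 0.5112 = 1.6703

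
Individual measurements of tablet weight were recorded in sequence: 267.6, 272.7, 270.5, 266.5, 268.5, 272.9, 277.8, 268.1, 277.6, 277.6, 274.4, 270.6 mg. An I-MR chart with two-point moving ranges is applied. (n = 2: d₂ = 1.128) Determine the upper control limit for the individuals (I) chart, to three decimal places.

X̄ = (267.6 + 272.7 + 270.5 + 266.5 + 268.5 + 272.9 + 277.8 + 268.1 + 277.6 + 277.6 + 274.4 + 270.6) / 12 = 272.0667
Moving ranges: 5.1, 2.2, 4.0, 2.0, 4.4, 4.9, 9.7, 9.5, 0.0, 3.2, 3.8; M̄R̄ = 48.8000 / 11 = 4.4364
UCL = X̄ + 3·M̄R̄/d₂ = 272.0667 + 3 × 4.4364 / 1.128 = 283.8655

283.866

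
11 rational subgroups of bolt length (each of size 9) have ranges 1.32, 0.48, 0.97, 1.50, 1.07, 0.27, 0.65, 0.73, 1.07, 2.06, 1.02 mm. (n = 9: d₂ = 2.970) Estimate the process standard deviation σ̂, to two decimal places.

0.34

R̄ = (1.32 + 0.48 + 0.97 + 1.50 + 1.07 + 0.27 + 0.65 + 0.73 + 1.07 + 2.06 + 1.02) / 11 = 1.0127
σ̂ = R̄ / d₂ = 1.0127 / 2.970 = 0.3410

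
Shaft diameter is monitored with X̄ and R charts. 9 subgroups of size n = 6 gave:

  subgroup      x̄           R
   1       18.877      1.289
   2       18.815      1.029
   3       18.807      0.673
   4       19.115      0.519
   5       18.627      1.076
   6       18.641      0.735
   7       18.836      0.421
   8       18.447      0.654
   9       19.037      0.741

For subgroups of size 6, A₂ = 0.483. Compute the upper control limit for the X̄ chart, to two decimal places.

X̄̄ = (18.877 + 18.815 + 18.807 + 19.115 + 18.627 + 18.641 + 18.836 + 18.447 + 19.037) / 9 = 169.2020 / 9 = 18.8002
R̄ = (1.289 + 1.029 + 0.673 + 0.519 + 1.076 + 0.735 + 0.421 + 0.654 + 0.741) / 9 = 7.1370 / 9 = 0.7930
UCL = X̄̄ + A₂·R̄ = 18.8002 + 0.483 × 0.7930 = 19.1832

19.18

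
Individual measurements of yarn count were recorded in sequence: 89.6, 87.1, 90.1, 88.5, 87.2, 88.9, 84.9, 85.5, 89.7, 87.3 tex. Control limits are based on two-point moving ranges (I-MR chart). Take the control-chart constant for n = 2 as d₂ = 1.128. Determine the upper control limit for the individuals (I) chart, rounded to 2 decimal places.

X̄ = (89.6 + 87.1 + 90.1 + 88.5 + 87.2 + 88.9 + 84.9 + 85.5 + 89.7 + 87.3) / 10 = 87.8800
Moving ranges: 2.5, 3.0, 1.6, 1.3, 1.7, 4.0, 0.6, 4.2, 2.4; M̄R̄ = 21.3000 / 9 = 2.3667
UCL = X̄ + 3·M̄R̄/d₂ = 87.8800 + 3 × 2.3667 / 1.128 = 94.1743

94.17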